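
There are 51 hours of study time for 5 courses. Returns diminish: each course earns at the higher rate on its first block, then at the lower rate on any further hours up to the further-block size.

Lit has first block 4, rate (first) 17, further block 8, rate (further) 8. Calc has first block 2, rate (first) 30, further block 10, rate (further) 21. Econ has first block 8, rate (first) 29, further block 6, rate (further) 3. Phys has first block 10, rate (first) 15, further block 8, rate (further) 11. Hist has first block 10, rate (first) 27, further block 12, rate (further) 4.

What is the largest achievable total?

1067

Order all 10 blocks by rate: Calc/T1 30 > Econ/T1 29 > Hist/T1 27 > Calc/T2 21 > Lit/T1 17 > Phys/T1 15 > Phys/T2 11 > Lit/T2 8 > Hist/T2 4 > Econ/T2 3.
Fill Calc T1 block (2 at 30) — 49 left.
Econ T1 at 29: fill all 8 — 41 left.
Hist/T1 (27): +10 — 31 left.
Calc/T2 (21): +10 — 21 left.
Lit/T1 (17): +4 — 17 left.
Phys/T1 (15): +10 — 7 left.
7 remain; put them into Phys T2 at 11.
Total = 30×2 + 29×8 + 27×10 + 21×10 + 17×4 + 15×10 + 11×7 = 1067.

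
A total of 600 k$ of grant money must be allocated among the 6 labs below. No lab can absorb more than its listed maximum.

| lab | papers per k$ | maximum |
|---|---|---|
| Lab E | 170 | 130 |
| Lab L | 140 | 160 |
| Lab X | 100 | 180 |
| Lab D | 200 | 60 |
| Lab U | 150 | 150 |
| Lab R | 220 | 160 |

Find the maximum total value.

Highest papers per k$ first: Lab R 220 > Lab D 200 > Lab E 170 > Lab U 150 > Lab L 140 > Lab X 100.
Lab R takes 160 to reach its cap of 160 ; 440 left.
Lab D takes 60 to reach its cap of 60 ; 380 left.
Give Lab E 130 to hit its cap of 130 ; 250 left.
Lab U takes 150 to reach its cap of 150 ; 100 left.
Lab L has room for 160 but only 100 remain, so it gets 100.
Total = 170×130 + 140×100 + 200×60 + 150×150 + 220×160 = 105800.

105800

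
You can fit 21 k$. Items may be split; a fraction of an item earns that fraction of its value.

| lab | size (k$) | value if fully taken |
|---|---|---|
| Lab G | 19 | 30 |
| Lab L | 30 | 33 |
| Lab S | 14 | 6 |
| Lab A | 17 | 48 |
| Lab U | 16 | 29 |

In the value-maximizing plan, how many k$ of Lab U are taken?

Rank by value-to-size ratio: Lab A 48/17≈2.82, Lab U 29/16≈1.81, Lab G 30/19≈1.58, Lab L 33/30≈1.1, Lab S 6/14≈0.429.
Take all of Lab A (17 k$, value 48) — 4 k$ left.
4 k$ left: a 4/16 share of Lab U gives 29×4/16 = 7.25.

4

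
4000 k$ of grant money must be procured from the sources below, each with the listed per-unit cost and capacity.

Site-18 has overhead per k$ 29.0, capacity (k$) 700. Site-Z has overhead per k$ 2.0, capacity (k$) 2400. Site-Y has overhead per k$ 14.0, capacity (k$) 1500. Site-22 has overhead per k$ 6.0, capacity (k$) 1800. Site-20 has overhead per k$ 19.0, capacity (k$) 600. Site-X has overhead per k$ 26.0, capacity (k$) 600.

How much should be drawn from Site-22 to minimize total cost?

1600

Use sources in increasing cost order.
Take 2400 from Site-Z at 2.0 ; need 1600 more.
Site-22 (6.0): take the remaining 1600 ; done.
Site-Y, Site-20, Site-X, Site-18: unused.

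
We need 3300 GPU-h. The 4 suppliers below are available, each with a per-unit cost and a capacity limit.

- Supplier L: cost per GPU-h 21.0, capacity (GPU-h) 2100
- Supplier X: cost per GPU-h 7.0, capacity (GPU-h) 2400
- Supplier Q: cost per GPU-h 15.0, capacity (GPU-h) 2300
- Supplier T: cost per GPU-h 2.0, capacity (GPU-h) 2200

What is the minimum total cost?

Cheapest first:
Take 2200 from Supplier T at 2.0 ; need 1100 more.
Supplier X at 7.0: take 1100 of its 2400 ; requirement met.
Supplier Q, Supplier L: unused.
Cost = 2200×2.0 + 1100×7.0 = 12100.

12100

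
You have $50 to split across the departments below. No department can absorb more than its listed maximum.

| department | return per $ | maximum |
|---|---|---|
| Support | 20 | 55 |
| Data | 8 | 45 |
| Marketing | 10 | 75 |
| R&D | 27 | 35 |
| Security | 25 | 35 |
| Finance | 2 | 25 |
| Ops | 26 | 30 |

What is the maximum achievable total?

1335

Order the departments by return per $: R&D 27 > Ops 26 > Security 25 > Support 20 > Marketing 10 > Data 8 > Finance 2.
R&D takes 35 to reach its cap of 35 → 15 left.
Ops: +15 (room for 30) → 15. Pool exhausted.
Total = 27×35 + 26×15 = 1335.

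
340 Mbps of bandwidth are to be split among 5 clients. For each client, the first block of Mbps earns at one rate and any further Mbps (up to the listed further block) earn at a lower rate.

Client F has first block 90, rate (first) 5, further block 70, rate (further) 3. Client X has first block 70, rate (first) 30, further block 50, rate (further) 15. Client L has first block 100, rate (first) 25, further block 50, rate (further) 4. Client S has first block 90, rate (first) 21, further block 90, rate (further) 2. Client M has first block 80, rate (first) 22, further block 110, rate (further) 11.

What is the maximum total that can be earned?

8250

Treat each block as its own option and order by rate: Client X/tier1 30 > Client L/tier1 25 > Client M/tier1 22 > Client S/tier1 21 > Client X/tier2 15 > Client M/tier2 11 > Client F/tier1 5 > Client L/tier2 4 > Client F/tier2 3 > Client S/tier2 2.
Client X tier1 at 30: fill all 70 ; 270 left.
Client L/tier1 (25): +100 ; 170 left.
Client M tier1 at 22: fill all 80 ; 90 left.
Client S/tier1 (21): +90 ; 0 left.
Total = 30×70 + 25×100 + 22×80 + 21×90 = 8250.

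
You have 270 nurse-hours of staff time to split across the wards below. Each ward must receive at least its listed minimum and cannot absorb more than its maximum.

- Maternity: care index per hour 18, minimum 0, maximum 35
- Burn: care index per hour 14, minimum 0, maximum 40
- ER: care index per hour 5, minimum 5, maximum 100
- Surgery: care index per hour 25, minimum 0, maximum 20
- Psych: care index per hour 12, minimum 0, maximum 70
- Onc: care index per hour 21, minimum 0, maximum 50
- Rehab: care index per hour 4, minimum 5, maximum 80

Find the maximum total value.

Meeting every minimum uses 0+0+5+0+0+0+5 = 10 nurse-hours, leaving 260.
Rank by care index per hour: Surgery 25 > Onc 21 > Maternity 18 > Burn 14 > Psych 12 > ER 5 > Rehab 4.
Surgery takes 20 more to reach its cap of 20 ; 240 left.
Onc: +50 to 50 (cap) ; 190 left.
Maternity takes 35 more to reach its cap of 35 ; 155 left.
Burn takes 40 more to reach its cap of 40 ; 115 left.
Psych takes 70 more to reach its cap of 70 ; 45 left.
Only 45 left; ER takes them to reach 50.
Total = 18×35 + 14×40 + 5×50 + 25×20 + 12×70 + 21×50 + 4×5 = 3850.

3850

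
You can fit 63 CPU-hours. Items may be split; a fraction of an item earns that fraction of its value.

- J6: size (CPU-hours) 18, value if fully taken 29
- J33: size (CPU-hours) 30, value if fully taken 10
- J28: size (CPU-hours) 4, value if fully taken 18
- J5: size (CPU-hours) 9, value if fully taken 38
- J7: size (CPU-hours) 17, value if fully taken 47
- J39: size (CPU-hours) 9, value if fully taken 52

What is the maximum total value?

Rank by value-to-size ratio: J39 52/9≈5.78, J28 18/4≈4.5, J5 38/9≈4.22, J7 47/17≈2.76, J6 29/18≈1.61, J33 10/30≈0.333.
Take all of J39 (9 CPU-hours, value 52) — 54 CPU-hours left.
All 4 CPU-hours of J28 fit (value 18) — 50 remain.
All 9 CPU-hours of J5 fit (value 38) — 41 remain.
Take all of J7 (17 CPU-hours, value 47) — 24 CPU-hours left.
All 18 CPU-hours of J6 fit (value 29) — 6 remain.
Only 6 CPU-hours remain; take 6/30 of J33 for value 10×6/30 = 2.
Total value = 186.

186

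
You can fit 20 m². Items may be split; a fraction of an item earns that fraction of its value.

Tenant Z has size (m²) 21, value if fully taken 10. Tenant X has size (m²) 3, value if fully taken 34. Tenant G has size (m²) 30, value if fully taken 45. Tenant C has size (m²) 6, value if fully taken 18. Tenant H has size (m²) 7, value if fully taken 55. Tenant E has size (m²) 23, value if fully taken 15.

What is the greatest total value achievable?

Sort by value density: Tenant X 34/3≈11.3, Tenant H 55/7≈7.86, Tenant C 18/6≈3, Tenant G 45/30≈1.5, Tenant E 15/23≈0.652, Tenant Z 10/21≈0.476.
Take all of Tenant X (3 m², value 34) → 17 m² left.
All 7 m² of Tenant H fit (value 55) → 10 remain.
Take all of Tenant C (6 m², value 18) → 4 m² left.
Only 4 m² remain; take 4/30 of Tenant G for value 45×4/30 = 6.
Total value = 113.

113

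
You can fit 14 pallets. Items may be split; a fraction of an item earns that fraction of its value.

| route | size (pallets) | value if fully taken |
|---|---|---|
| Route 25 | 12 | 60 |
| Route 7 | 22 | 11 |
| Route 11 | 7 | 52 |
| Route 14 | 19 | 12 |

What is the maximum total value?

87

Sort by value density: Route 11 52/7≈7.43, Route 25 60/12≈5, Route 14 12/19≈0.632, Route 7 11/22≈0.5.
Route 11: take in full, 7 pallets for value 52 — 7 left.
Fill the last 7 pallets with part of Route 25: 7/12 of it earns 35.
Total value = 87.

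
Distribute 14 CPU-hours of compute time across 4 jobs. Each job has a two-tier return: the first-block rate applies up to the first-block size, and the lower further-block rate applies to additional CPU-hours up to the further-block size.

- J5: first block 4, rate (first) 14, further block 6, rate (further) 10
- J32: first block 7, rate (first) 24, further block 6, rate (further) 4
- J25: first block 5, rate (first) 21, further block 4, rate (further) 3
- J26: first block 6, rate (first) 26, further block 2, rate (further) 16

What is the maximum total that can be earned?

345

Treat each block as its own option and order by rate: J26/T1 26 > J32/T1 24 > J25/T1 21 > J26/T2 16 > J5/T1 14 > J5/T2 10 > J32/T2 4 > J25/T2 3.
Fill J26 T1 block (6 at 26) — 8 left.
J32 T1 at 24: fill all 7 — 1 left.
J25 T1 at 21: only 1 left, fill 1.
Total = 26×6 + 24×7 + 21×1 = 345.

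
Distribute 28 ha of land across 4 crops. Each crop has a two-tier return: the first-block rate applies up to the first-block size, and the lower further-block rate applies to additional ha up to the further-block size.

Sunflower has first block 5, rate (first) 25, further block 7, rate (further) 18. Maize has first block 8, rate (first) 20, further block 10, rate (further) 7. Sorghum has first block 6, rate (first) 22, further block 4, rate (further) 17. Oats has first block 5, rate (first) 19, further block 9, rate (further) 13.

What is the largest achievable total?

Rank every tier by rate: Sunflower/tier1 25 > Sorghum/tier1 22 > Maize/tier1 20 > Oats/tier1 19 > Sunflower/tier2 18 > Sorghum/tier2 17 > Oats/tier2 13 > Maize/tier2 7.
Sunflower/tier1 (25): +5 → 23 left.
Sorghum/tier1 (22): +6 → 17 left.
Fill Maize tier1 block (8 at 20) → 9 left.
Oats/tier1 (19): +5 → 4 left.
Sunflower/tier2: +4 of 7 at 18; pool empty.
Total = 25×5 + 22×6 + 20×8 + 19×5 + 18×4 = 584.

584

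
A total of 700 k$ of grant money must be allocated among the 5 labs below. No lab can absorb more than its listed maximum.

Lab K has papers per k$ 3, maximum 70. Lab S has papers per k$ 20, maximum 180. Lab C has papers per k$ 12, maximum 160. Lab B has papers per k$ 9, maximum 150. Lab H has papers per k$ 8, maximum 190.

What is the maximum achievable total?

8450

Highest papers per k$ first: Lab S 20 > Lab C 12 > Lab B 9 > Lab H 8 > Lab K 3.
Lab S takes 180 to reach its cap of 180 — 520 left.
Lab C: +160 to 160 (cap) — 360 left.
Lab B: +150 to 150 (cap) — 210 left.
Lab H: +190 to 190 (cap) — 20 left.
Lab K has room for 70 but only 20 remain, so it gets 20.
Total = 3×20 + 20×180 + 12×160 + 9×150 + 8×190 = 8450.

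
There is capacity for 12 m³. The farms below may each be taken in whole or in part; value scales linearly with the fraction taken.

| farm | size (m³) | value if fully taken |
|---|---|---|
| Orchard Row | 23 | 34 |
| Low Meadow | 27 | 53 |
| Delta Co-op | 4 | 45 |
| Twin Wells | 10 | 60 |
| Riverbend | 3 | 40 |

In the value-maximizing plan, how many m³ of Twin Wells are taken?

5

Best value per unit of size first: Riverbend 40/3≈13.3, Delta Co-op 45/4≈11.2, Twin Wells 60/10≈6, Low Meadow 53/27≈1.96, Orchard Row 34/23≈1.48.
All 3 m³ of Riverbend fit (value 40) ; 9 remain.
All 4 m³ of Delta Co-op fit (value 45) ; 5 remain.
Only 5 m³ remain; take 5/10 of Twin Wells for value 60×5/10 = 30.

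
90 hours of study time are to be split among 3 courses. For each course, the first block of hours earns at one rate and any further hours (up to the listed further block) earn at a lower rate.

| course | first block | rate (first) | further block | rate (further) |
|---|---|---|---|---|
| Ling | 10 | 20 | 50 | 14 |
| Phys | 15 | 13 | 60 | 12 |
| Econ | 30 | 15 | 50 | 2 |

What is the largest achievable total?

Rank every tier by rate: Ling/tier1 20 > Econ/tier1 15 > Ling/tier2 14 > Phys/tier1 13 > Phys/tier2 12 > Econ/tier2 2.
Ling tier1 at 20: fill all 10 → 80 left.
Econ/tier1 (15): +30 → 50 left.
Ling tier2 at 14: fill all 50 → 0 left.
Total = 20×10 + 15×30 + 14×50 = 1350.

1350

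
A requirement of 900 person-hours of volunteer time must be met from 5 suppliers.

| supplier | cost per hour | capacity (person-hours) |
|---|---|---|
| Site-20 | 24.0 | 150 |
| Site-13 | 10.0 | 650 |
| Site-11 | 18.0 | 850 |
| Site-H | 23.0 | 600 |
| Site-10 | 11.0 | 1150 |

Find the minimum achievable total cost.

Use suppliers in increasing cost order.
Site-13 at 10.0: take all 650 person-hours — 250 still needed.
Take 250 from Site-10 at 11.0 to finish.
Site-11, Site-H, Site-20: unused.
Cost = 650×10.0 + 250×11.0 = 9250.

9250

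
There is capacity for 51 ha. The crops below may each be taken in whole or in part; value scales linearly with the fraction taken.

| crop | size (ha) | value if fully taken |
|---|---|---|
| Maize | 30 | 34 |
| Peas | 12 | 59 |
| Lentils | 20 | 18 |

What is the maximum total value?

Sort by value density: Peas 59/12≈4.92, Maize 34/30≈1.13, Lentils 18/20≈0.9.
All 12 ha of Peas fit (value 59) — 39 remain.
All 30 ha of Maize fit (value 34) — 9 remain.
9 ha left: a 9/20 share of Lentils gives 18×9/20 = 8.1.
Total value = 101.1.

101.1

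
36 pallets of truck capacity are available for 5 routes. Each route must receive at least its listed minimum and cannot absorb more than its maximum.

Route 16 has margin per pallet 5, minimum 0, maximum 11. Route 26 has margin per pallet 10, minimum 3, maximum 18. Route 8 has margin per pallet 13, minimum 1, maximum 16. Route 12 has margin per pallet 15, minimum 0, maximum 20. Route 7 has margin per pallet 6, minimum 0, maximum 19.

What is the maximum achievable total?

499

Meeting every minimum uses 0+3+1+0+0 = 4 pallets, leaving 32.
Order the routes by margin per pallet: Route 12 15 > Route 8 13 > Route 26 10 > Route 7 6 > Route 16 5.
Route 12: +20 to 20 (cap) — 12 left.
Route 8 has room for 15 more but only 12 remain, so it gets 13.
Total = 10×3 + 13×13 + 15×20 = 499.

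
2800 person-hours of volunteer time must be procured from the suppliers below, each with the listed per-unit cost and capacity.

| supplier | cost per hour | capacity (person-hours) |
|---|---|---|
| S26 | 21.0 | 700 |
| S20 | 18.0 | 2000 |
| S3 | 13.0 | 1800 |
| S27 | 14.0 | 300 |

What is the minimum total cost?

40200

Use suppliers in increasing cost order.
S3 (13.0): use full 1800 → 1000 person-hours to go.
Take 300 from S27 at 14.0 → need 700 more.
Take 700 from S20 at 18.0 to finish.
S26: unused.
Cost = 1800×13.0 + 300×14.0 + 700×18.0 = 40200.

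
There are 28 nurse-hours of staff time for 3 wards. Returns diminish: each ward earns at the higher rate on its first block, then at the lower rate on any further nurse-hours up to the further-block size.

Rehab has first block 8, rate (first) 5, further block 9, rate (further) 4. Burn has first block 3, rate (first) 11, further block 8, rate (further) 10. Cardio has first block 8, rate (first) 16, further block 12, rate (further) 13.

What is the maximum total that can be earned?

367

Order all 6 blocks by rate: Cardio/tier1 16 > Cardio/tier2 13 > Burn/tier1 11 > Burn/tier2 10 > Rehab/tier1 5 > Rehab/tier2 4.
Cardio/tier1 (16): +8 ; 20 left.
Fill Cardio tier2 block (12 at 13) ; 8 left.
Burn/tier1 (11): +3 ; 5 left.
Burn tier2 at 10: only 5 left, fill 5.
Total = 16×8 + 13×12 + 11×3 + 10×5 = 367.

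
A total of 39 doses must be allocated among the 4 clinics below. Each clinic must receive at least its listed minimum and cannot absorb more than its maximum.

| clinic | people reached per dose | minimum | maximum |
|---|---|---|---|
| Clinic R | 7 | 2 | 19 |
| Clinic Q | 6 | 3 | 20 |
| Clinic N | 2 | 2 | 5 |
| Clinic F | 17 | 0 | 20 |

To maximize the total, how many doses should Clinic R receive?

Meeting every minimum uses 2+3+2+0 = 7 doses, leaving 32.
Order the clinics by people reached per dose: Clinic F 17 > Clinic R 7 > Clinic Q 6 > Clinic N 2.
Give Clinic F 20 more to hit its cap of 20 → 12 left.
Only 12 left; Clinic R takes them to reach 14.

14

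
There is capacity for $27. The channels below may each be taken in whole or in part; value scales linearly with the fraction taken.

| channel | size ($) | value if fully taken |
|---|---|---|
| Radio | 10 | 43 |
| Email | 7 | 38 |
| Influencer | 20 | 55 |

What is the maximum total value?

108.5

Sort by value density: Email 38/7≈5.43, Radio 43/10≈4.3, Influencer 55/20≈2.75.
All 7 $ of Email fit (value 38) → 20 remain.
All 10 $ of Radio fit (value 43) → 10 remain.
Only 10 $ remain; take 10/20 of Influencer for value 55×10/20 = 27.5.
Total value = 108.5.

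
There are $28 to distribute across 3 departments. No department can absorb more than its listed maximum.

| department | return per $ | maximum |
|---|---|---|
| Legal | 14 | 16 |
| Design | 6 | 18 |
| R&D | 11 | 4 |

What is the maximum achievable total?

Rank by return per $: Legal 14 > R&D 11 > Design 6.
Legal takes 16 to reach its cap of 16 → 12 left.
R&D: +4 to 4 (cap) → 8 left.
Design has room for 18 but only 8 remain, so it gets 8.
Total = 14×16 + 6×8 + 11×4 = 316.

316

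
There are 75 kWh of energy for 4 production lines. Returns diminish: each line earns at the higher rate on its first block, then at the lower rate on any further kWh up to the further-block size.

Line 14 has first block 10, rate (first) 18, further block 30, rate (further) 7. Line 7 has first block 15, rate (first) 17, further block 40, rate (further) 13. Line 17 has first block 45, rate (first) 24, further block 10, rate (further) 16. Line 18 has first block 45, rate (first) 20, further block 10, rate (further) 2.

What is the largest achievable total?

1680

Rank every tier by rate: Line 17/T1 24 > Line 18/T1 20 > Line 14/T1 18 > Line 7/T1 17 > Line 17/T2 16 > Line 7/T2 13 > Line 14/T2 7 > Line 18/T2 2.
Line 17 T1 at 24: fill all 45 → 30 left.
30 remain; put them into Line 18 T1 at 20.
Total = 24×45 + 20×30 = 1680.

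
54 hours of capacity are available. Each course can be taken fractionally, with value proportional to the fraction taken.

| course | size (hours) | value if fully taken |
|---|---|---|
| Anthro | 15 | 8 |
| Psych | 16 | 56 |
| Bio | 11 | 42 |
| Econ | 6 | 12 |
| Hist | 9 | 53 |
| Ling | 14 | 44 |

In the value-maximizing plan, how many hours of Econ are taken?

4

Rank by value-to-size ratio: Hist 53/9≈5.89, Bio 42/11≈3.82, Psych 56/16≈3.5, Ling 44/14≈3.14, Econ 12/6≈2, Anthro 8/15≈0.533.
All 9 hours of Hist fit (value 53) ; 45 remain.
Take all of Bio (11 hours, value 42) ; 34 hours left.
Take all of Psych (16 hours, value 56) ; 18 hours left.
Ling: take in full, 14 hours for value 44 ; 4 left.
4 hours left: a 4/6 share of Econ gives 12×4/6 = 8.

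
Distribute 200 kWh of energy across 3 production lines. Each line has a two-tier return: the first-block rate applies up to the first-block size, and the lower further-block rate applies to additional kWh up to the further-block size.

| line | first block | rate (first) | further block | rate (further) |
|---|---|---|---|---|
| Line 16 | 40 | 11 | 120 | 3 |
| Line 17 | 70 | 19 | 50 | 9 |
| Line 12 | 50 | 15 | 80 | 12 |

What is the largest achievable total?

3040

Rank every tier by rate: Line 17/tier1 19 > Line 12/tier1 15 > Line 12/tier2 12 > Line 16/tier1 11 > Line 17/tier2 9 > Line 16/tier2 3.
Line 17 tier1 at 19: fill all 70 — 130 left.
Fill Line 12 tier1 block (50 at 15) — 80 left.
Line 12 tier2 at 12: fill all 80 — 0 left.
Total = 19×70 + 15×50 + 12×80 = 3040.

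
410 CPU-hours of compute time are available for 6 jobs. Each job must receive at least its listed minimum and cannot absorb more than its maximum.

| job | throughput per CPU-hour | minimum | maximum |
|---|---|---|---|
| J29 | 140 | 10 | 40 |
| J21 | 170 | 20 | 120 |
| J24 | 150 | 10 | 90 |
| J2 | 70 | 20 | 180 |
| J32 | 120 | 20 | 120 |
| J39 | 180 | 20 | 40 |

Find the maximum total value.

60100

Meeting every minimum uses 10+20+10+20+20+20 = 100 CPU-hours, leaving 310.
Rank by throughput per CPU-hour: J39 180 > J21 170 > J24 150 > J29 140 > J32 120 > J2 70.
Give J39 20 more to hit its cap of 40 → 290 left.
J21: +100 to 120 (cap) → 190 left.
J24 takes 80 more to reach its cap of 90 → 110 left.
J29: +30 to 40 (cap) → 80 left.
J32 has room for 100 more but only 80 remain, so it gets 100.
Total = 140×40 + 170×120 + 150×90 + 70×20 + 120×100 + 180×40 = 60100.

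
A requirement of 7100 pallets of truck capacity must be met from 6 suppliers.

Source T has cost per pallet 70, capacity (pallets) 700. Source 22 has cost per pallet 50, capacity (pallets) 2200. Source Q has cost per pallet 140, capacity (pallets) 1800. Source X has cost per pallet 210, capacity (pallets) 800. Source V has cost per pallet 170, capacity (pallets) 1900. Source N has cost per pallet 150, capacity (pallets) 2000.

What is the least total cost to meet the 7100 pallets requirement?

779000

Fill from the cheapest supplier first.
Source 22 at 50: take all 2200 pallets ; 4900 still needed.
Source T at 70: take all 700 pallets ; 4200 still needed.
Source Q (140): use full 1800 ; 2400 pallets to go.
Source N at 150: take all 2000 pallets ; 400 still needed.
Take 400 from Source V at 170 to finish.
Source X: unused.
Cost = 2200×50 + 700×70 + 1800×140 + 2000×150 + 400×170 = 779000.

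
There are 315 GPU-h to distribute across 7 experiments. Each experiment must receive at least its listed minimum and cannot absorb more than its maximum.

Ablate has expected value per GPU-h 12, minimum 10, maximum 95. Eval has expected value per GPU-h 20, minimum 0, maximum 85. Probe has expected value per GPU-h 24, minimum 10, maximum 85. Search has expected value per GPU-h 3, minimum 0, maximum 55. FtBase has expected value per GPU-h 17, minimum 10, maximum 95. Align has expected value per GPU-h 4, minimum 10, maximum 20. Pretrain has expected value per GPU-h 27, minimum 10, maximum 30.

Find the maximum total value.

Meeting every minimum uses 10+0+10+0+10+10+10 = 50 GPU-h, leaving 265.
Rank by expected value per GPU-h: Pretrain 27 > Probe 24 > Eval 20 > FtBase 17 > Ablate 12 > Align 4 > Search 3.
Give Pretrain 20 more to hit its cap of 30 ; 245 left.
Probe takes 75 more to reach its cap of 85 ; 170 left.
Eval takes 85 more to reach its cap of 85 ; 85 left.
FtBase: +85 to 95 (cap) ; 0 left.
Total = 12×10 + 20×85 + 24×85 + 17×95 + 4×10 + 27×30 = 6325.

6325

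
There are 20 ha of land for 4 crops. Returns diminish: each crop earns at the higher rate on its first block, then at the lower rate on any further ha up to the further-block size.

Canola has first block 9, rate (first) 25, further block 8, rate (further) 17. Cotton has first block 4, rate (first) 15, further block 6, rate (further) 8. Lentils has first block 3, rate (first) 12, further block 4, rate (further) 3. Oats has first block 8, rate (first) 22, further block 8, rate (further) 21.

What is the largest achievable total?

464

Order all 8 blocks by rate: Canola/T1 25 > Oats/T1 22 > Oats/T2 21 > Canola/T2 17 > Cotton/T1 15 > Lentils/T1 12 > Cotton/T2 8 > Lentils/T2 3.
Fill Canola T1 block (9 at 25) → 11 left.
Oats T1 at 22: fill all 8 → 3 left.
Oats T2 at 21: only 3 left, fill 3.
Total = 25×9 + 22×8 + 21×3 = 464.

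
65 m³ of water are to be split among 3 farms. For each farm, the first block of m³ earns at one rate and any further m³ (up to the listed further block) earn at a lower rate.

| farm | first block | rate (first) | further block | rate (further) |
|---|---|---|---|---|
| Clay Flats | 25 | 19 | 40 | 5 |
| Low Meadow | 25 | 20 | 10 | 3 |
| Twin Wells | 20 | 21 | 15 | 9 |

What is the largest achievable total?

Order all 6 blocks by rate: Twin Wells/T1 21 > Low Meadow/T1 20 > Clay Flats/T1 19 > Twin Wells/T2 9 > Clay Flats/T2 5 > Low Meadow/T2 3.
Twin Wells T1 at 21: fill all 20 — 45 left.
Fill Low Meadow T1 block (25 at 20) — 20 left.
20 remain; put them into Clay Flats T1 at 19.
Total = 21×20 + 20×25 + 19×20 = 1300.

1300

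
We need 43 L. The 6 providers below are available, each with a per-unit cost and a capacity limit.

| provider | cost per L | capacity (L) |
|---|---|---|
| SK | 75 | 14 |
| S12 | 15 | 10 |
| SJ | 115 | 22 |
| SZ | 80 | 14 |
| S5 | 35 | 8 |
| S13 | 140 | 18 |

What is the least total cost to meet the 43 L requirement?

Cheapest first:
Take 10 from S12 at 15 — need 33 more.
S5 (35): use full 8 — 25 L to go.
SK at 75: take all 14 L — 11 still needed.
SZ (80): take the remaining 11 — done.
SJ, S13: unused.
Cost = 10×15 + 8×35 + 14×75 + 11×80 = 2360.

2360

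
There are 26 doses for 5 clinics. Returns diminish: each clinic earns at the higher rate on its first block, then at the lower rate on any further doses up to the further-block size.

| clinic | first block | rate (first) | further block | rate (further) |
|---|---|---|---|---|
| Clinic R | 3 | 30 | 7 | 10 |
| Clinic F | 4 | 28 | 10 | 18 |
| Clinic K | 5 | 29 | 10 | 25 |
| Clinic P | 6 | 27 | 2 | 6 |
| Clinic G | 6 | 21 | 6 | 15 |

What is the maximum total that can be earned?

Treat each block as its own option and order by rate: Clinic R/first 30 > Clinic K/first 29 > Clinic F/first 28 > Clinic P/first 27 > Clinic K/second 25 > Clinic G/first 21 > Clinic F/second 18 > Clinic G/second 15 > Clinic R/second 10 > Clinic P/second 6.
Fill Clinic R first block (3 at 30) — 23 left.
Clinic K first at 29: fill all 5 — 18 left.
Fill Clinic F first block (4 at 28) — 14 left.
Fill Clinic P first block (6 at 27) — 8 left.
Clinic K/second: +8 of 10 at 25; pool empty.
Total = 30×3 + 29×5 + 28×4 + 27×6 + 25×8 = 709.

709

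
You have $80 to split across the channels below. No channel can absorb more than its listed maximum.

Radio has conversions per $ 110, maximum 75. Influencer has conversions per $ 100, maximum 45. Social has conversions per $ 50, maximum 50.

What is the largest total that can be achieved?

Highest conversions per $ first: Radio 110 > Influencer 100 > Social 50.
Radio: +75 to 75 (cap) — 5 left.
Only 5 left; Influencer takes them to reach 5.
Total = 110×75 + 100×5 = 8750.

8750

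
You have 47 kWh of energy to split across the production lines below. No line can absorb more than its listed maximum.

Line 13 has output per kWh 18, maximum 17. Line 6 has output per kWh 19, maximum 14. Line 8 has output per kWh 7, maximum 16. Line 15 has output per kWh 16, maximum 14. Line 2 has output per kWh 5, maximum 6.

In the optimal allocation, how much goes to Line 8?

Highest output per kWh first: Line 6 19 > Line 13 18 > Line 15 16 > Line 8 7 > Line 2 5.
Give Line 6 14 to hit its cap of 14 → 33 left.
Line 13 takes 17 to reach its cap of 17 → 16 left.
Line 15 takes 14 to reach its cap of 14 → 2 left.
Line 8: +2 (room for 16) → 2. Pool exhausted.

2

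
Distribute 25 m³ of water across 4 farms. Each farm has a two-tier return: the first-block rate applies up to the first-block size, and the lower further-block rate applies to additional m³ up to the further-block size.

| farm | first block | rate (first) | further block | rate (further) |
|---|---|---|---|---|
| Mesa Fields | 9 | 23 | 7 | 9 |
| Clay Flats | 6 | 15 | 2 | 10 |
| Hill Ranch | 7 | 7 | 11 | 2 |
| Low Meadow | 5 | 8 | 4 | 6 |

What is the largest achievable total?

388

Treat each block as its own option and order by rate: Mesa Fields/first 23 > Clay Flats/first 15 > Clay Flats/second 10 > Mesa Fields/second 9 > Low Meadow/first 8 > Hill Ranch/first 7 > Low Meadow/second 6 > Hill Ranch/second 2.
Fill Mesa Fields first block (9 at 23) — 16 left.
Clay Flats/first (15): +6 — 10 left.
Clay Flats/second (10): +2 — 8 left.
Mesa Fields second at 9: fill all 7 — 1 left.
Low Meadow/first: +1 of 5 at 8; pool empty.
Total = 23×9 + 15×6 + 10×2 + 9×7 + 8×1 = 388.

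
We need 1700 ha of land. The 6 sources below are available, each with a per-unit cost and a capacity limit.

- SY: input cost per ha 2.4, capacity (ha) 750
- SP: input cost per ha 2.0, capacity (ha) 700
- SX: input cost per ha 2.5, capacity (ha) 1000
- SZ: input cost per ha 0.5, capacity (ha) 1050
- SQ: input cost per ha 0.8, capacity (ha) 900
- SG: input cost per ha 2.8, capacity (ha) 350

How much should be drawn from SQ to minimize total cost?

650

Fill from the cheapest source first.
SZ (0.5): use full 1050 → 650 ha to go.
SQ (0.8): take the remaining 650 → done.
SP, SY, SX, SG: unused.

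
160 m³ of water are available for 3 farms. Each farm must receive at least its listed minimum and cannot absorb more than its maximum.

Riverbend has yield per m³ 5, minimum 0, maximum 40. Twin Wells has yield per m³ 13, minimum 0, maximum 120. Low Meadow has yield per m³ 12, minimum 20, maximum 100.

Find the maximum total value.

2040

Meeting every minimum uses 0+0+20 = 20 m³, leaving 140.
Order the farms by yield per m³: Twin Wells 13 > Low Meadow 12 > Riverbend 5.
Give Twin Wells 120 more to hit its cap of 120 ; 20 left.
Low Meadow: +20 (room for 80) → 40. Pool exhausted.
Total = 13×120 + 12×40 = 2040.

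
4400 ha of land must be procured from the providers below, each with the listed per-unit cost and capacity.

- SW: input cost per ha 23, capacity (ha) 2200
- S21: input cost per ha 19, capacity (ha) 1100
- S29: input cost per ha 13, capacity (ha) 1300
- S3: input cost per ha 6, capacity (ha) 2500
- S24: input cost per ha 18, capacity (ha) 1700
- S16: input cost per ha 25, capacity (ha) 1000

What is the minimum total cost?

42700

Cheapest first:
Take 2500 from S3 at 6 ; need 1900 more.
Take 1300 from S29 at 13 ; need 600 more.
S24 at 18: take 600 of its 1700 ; requirement met.
S21, SW, S16: unused.
Cost = 2500×6 + 1300×13 + 600×18 = 42700.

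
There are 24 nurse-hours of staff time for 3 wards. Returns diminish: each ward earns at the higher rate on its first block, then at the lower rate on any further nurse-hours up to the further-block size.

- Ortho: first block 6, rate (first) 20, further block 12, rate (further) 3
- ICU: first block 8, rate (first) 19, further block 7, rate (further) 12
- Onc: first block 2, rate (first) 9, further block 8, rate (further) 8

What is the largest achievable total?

Rank every tier by rate: Ortho/tier1 20 > ICU/tier1 19 > ICU/tier2 12 > Onc/tier1 9 > Onc/tier2 8 > Ortho/tier2 3.
Fill Ortho tier1 block (6 at 20) → 18 left.
ICU tier1 at 19: fill all 8 → 10 left.
Fill ICU tier2 block (7 at 12) → 3 left.
Onc tier1 at 9: fill all 2 → 1 left.
Onc/tier2: +1 of 8 at 8; pool empty.
Total = 20×6 + 19×8 + 12×7 + 9×2 + 8×1 = 382.

382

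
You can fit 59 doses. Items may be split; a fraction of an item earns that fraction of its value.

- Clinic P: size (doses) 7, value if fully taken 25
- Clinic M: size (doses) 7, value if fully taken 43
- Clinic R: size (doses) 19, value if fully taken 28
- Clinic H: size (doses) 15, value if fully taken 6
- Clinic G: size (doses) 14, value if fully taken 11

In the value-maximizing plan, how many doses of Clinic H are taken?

12

Sort by value density: Clinic M 43/7≈6.14, Clinic P 25/7≈3.57, Clinic R 28/19≈1.47, Clinic G 11/14≈0.786, Clinic H 6/15≈0.4.
Take all of Clinic M (7 doses, value 43) ; 52 doses left.
Take all of Clinic P (7 doses, value 25) ; 45 doses left.
All 19 doses of Clinic R fit (value 28) ; 26 remain.
Take all of Clinic G (14 doses, value 11) ; 12 doses left.
12 doses left: a 12/15 share of Clinic H gives 6×12/15 = 4.8.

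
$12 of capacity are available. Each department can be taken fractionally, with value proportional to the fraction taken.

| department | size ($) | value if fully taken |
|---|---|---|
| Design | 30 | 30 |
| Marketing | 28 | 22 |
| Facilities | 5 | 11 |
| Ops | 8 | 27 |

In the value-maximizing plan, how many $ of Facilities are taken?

Best value per unit of size first: Ops 27/8≈3.38, Facilities 11/5≈2.2, Design 30/30≈1, Marketing 22/28≈0.786.
Take all of Ops (8 $, value 27) → 4 $ left.
Fill the last 4 $ with part of Facilities: 4/5 of it earns 8.8.

4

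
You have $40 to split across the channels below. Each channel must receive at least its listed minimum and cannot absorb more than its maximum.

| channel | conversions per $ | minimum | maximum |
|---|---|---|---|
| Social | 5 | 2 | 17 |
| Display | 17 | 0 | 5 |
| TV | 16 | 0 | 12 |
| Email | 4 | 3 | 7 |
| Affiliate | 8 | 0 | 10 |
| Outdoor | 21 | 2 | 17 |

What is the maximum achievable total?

Meeting every minimum uses 2+0+0+3+0+2 = 7 $, leaving 33.
Highest conversions per $ first: Outdoor 21 > Display 17 > TV 16 > Affiliate 8 > Social 5 > Email 4.
Outdoor: +15 to 17 (cap) ; 18 left.
Display: +5 to 5 (cap) ; 13 left.
TV: +12 to 12 (cap) ; 1 left.
Affiliate has room for 10 more but only 1 remain, so it gets 1.
Total = 5×2 + 17×5 + 16×12 + 4×3 + 8×1 + 21×17 = 664.

664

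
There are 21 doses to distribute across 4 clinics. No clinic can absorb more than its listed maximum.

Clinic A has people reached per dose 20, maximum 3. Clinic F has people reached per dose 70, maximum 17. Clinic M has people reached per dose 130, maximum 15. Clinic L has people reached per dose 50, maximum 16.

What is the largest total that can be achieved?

2370

Highest people reached per dose first: Clinic M 130 > Clinic F 70 > Clinic L 50 > Clinic A 20.
Clinic M: +15 to 15 (cap) — 6 left.
Clinic F has room for 17 but only 6 remain, so it gets 6.
Total = 70×6 + 130×15 = 2370.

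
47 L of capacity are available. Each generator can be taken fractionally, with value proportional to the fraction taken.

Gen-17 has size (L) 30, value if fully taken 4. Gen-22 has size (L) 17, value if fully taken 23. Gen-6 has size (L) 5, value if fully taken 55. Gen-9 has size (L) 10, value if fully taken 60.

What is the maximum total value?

140

Best value per unit of size first: Gen-6 55/5≈11, Gen-9 60/10≈6, Gen-22 23/17≈1.35, Gen-17 4/30≈0.133.
Take all of Gen-6 (5 L, value 55) → 42 L left.
Take all of Gen-9 (10 L, value 60) → 32 L left.
Gen-22: take in full, 17 L for value 23 → 15 left.
Fill the last 15 L with part of Gen-17: 15/30 of it earns 2.
Total value = 140.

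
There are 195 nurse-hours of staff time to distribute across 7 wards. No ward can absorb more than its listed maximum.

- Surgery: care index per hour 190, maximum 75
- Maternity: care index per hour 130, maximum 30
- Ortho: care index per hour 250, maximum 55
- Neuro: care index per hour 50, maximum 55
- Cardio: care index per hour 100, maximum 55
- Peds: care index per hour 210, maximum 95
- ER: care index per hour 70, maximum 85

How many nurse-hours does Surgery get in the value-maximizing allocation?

Order the wards by care index per hour: Ortho 250 > Peds 210 > Surgery 190 > Maternity 130 > Cardio 100 > ER 70 > Neuro 50.
Give Ortho 55 to hit its cap of 55 → 140 left.
Peds takes 95 to reach its cap of 95 → 45 left.
Surgery has room for 75 but only 45 remain, so it gets 45.

45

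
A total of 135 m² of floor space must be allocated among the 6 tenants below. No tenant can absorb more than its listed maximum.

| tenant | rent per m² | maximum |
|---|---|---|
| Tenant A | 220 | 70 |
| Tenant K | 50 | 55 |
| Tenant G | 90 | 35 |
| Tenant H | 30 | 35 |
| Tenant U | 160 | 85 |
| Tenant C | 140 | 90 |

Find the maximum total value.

Highest rent per m² first: Tenant A 220 > Tenant U 160 > Tenant C 140 > Tenant G 90 > Tenant K 50 > Tenant H 30.
Tenant A takes 70 to reach its cap of 70 → 65 left.
Tenant U has room for 85 but only 65 remain, so it gets 65.
Total = 220×70 + 160×65 = 25800.

25800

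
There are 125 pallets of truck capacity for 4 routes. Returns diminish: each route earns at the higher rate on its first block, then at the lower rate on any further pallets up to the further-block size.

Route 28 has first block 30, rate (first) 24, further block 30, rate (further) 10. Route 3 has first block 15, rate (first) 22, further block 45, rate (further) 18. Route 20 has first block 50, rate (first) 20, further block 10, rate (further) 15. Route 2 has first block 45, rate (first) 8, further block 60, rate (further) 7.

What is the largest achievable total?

Treat each block as its own option and order by rate: Route 28/tier1 24 > Route 3/tier1 22 > Route 20/tier1 20 > Route 3/tier2 18 > Route 20/tier2 15 > Route 28/tier2 10 > Route 2/tier1 8 > Route 2/tier2 7.
Route 28 tier1 at 24: fill all 30 ; 95 left.
Fill Route 3 tier1 block (15 at 22) ; 80 left.
Fill Route 20 tier1 block (50 at 20) ; 30 left.
30 remain; put them into Route 3 tier2 at 18.
Total = 24×30 + 22×15 + 20×50 + 18×30 = 2590.

2590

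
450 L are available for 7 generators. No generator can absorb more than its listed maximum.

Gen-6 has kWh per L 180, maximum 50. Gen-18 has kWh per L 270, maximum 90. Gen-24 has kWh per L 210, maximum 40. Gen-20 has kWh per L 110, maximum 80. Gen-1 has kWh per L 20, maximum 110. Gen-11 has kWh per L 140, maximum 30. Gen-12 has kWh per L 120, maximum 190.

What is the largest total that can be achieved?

Highest kWh per L first: Gen-18 270 > Gen-24 210 > Gen-6 180 > Gen-11 140 > Gen-12 120 > Gen-20 110 > Gen-1 20.
Gen-18: +90 to 90 (cap) — 360 left.
Give Gen-24 40 to hit its cap of 40 — 320 left.
Gen-6: +50 to 50 (cap) — 270 left.
Gen-11 takes 30 to reach its cap of 30 — 240 left.
Gen-12: +190 to 190 (cap) — 50 left.
Only 50 left; Gen-20 takes them to reach 50.
Total = 180×50 + 270×90 + 210×40 + 110×50 + 140×30 + 120×190 = 74200.

74200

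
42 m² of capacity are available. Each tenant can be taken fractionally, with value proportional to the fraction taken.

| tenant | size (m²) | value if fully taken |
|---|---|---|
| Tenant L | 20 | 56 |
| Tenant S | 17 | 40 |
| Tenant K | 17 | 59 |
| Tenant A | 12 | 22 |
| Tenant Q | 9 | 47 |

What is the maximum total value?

Sort by value density: Tenant Q 47/9≈5.22, Tenant K 59/17≈3.47, Tenant L 56/20≈2.8, Tenant S 40/17≈2.35, Tenant A 22/12≈1.83.
Take all of Tenant Q (9 m², value 47) ; 33 m² left.
Tenant K: take in full, 17 m² for value 59 ; 16 left.
16 m² left: a 16/20 share of Tenant L gives 56×16/20 = 44.8.
Total value = 150.8.

150.8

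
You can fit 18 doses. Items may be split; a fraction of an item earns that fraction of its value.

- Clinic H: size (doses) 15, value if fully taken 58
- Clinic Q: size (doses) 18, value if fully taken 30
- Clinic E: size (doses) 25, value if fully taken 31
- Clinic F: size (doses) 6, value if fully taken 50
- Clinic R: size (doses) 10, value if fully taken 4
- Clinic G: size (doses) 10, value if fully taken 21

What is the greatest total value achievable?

Sort by value density: Clinic F 50/6≈8.33, Clinic H 58/15≈3.87, Clinic G 21/10≈2.1, Clinic Q 30/18≈1.67, Clinic E 31/25≈1.24, Clinic R 4/10≈0.4.
All 6 doses of Clinic F fit (value 50) — 12 remain.
Only 12 doses remain; take 12/15 of Clinic H for value 58×12/15 = 46.4.
Total value = 96.4.

96.4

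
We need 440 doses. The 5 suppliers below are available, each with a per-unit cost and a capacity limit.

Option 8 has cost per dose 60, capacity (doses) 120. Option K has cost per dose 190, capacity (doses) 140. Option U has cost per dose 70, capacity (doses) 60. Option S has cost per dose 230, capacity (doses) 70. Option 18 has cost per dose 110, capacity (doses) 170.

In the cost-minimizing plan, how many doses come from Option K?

90

Use suppliers in increasing cost order.
Option 8 at 60: take all 120 doses ; 320 still needed.
Option U at 70: take all 60 doses ; 260 still needed.
Option 18 at 110: take all 170 doses ; 90 still needed.
Option K at 190: take 90 of its 140 ; requirement met.
Option S: unused.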